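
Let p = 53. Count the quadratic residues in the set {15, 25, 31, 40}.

(15/53) = +1 → QR.
(25/53) = +1 → QR.
(31/53) = -1 → non-residue.
(40/53) = +1 → QR.
Total quadratic residues among the 4: 3.

3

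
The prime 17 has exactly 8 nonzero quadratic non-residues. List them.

Square k = 1,…,8 (k and 17−k give the same square):
1²=1, 2²=4, 3²=9, 4²=16, 5²≡8, 6²≡2, 7²≡15, 8²≡13 (mod 17).
The residues are {1, 2, 4, 8, 9, 13, 15, 16}; the non-residues are the remaining 8 nonzero classes.

3, 5, 6, 7, 10, 11, 12, 14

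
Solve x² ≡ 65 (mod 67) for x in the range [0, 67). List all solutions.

20, 47

Since 67 ≡ 3 (mod 4), a square root of 65 is 65^((67+1)/4) = 65^17 mod 67.
Repeated squaring: 65^2≡4, 65^4≡16, 65^8≡55, 65^16≡10 (mod 67).
65^17 = 65^(16+1) ≡ 47 (mod 67).
Check: 47² = 2209 ≡ 65 (mod 67). The two roots are 20 and 47.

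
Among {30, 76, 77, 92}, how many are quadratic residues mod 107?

3

(30/107) = +1 → QR.
(76/107) = +1 → QR.
(77/107) = -1 → non-residue.
(92/107) = +1 → QR.
Total quadratic residues among the 4: 3.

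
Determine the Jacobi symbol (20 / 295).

Pull out 2^2: since 295 ≡ 7 (mod 8), (2/295) = +1, so (2/295)^2 = +1.
Reciprocity: 5 ≡ 1 and 295 ≡ 3 (mod 4), so (5/295) = +(295/5).
Reduce top mod 5: now compute (0/5).
Top reduces to 0: gcd > 1, so the symbol is 0.

0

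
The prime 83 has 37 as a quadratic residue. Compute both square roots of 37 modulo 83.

Since 83 ≡ 3 (mod 4), a square root of 37 is 37^((83+1)/4) = 37^21 mod 83.
Repeated squaring: 37^2≡41, 37^4≡21, 37^8≡26, 37^16≡12 (mod 83).
37^21 = 37^(16+4+1) ≡ 28 (mod 83).
Check: 28² = 784 ≡ 37 (mod 83). The two roots are 28 and 55.

28, 55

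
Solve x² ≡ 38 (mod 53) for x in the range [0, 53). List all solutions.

53 ≡ 1 (mod 4), so we find a root by search.
Trying successive values, 12² = 144 ≡ 38 (mod 53). The other root is 53 − 12 = 41.

12, 41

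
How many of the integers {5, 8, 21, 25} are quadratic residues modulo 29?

2

(5/29) = +1 → QR.
(8/29) = -1 → non-residue.
(21/29) = -1 → non-residue.
(25/29) = +1 → QR.
Total quadratic residues among the 4: 2.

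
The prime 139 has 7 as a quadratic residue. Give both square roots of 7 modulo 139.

29, 110

Since 139 ≡ 3 (mod 4), a square root of 7 is 7^((139+1)/4) = 7^35 mod 139.
Repeated squaring: 7^2≡49, 7^4≡38, 7^8≡54, 7^16≡136, 7^32≡9 (mod 139).
7^35 = 7^(32+2+1) ≡ 29 (mod 139).
Check: 29² = 841 ≡ 7 (mod 139). The two roots are 29 and 110.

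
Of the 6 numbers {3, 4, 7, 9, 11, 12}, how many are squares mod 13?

(3/13) = +1 → QR.
(4/13) = +1 → QR.
(7/13) = -1 → non-residue.
(9/13) = +1 → QR.
(11/13) = -1 → non-residue.
(12/13) = +1 → QR.
Total quadratic residues among the 6: 4.

4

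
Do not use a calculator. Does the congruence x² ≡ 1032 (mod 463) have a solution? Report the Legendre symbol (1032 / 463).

-1

First reduce: 1032 ≡ 106 (mod 463).
Pull out 2: since 463 ≡ 7 (mod 8), (2/463) = +1.
Reciprocity: 53 ≡ 1 and 463 ≡ 3 (mod 4), so (53/463) = +(463/53).
Reduce top mod 53: now compute (39/53).
Reciprocity: 39 ≡ 3 and 53 ≡ 1 (mod 4), so (39/53) = +(53/39).
Reduce top mod 39: now compute (14/39).
Pull out 2: since 39 ≡ 7 (mod 8), (2/39) = +1.
Reciprocity: 7 ≡ 3 and 39 ≡ 3 (mod 4), so (7/39) = −(39/7).
Reduce top mod 7: now compute (4/7).
Pull out 2^2: since 7 ≡ 7 (mod 8), (2/7) = +1, so (2/7)^2 = +1.
Reached (1/7) = 1. Collecting the sign flips along the way, the symbol is -1.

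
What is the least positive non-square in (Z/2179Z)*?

(2/2179) = −1, so 2 is the smallest positive non-residue mod 2179.

2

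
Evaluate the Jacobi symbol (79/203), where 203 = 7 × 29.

-1

Reciprocity: 79 ≡ 3 and 203 ≡ 3 (mod 4), so (79/203) = −(203/79).
Reduce top mod 79: now compute (45/79).
Reciprocity: 45 ≡ 1 and 79 ≡ 3 (mod 4), so (45/79) = +(79/45).
Reduce top mod 45: now compute (34/45).
Pull out 2: since 45 ≡ 5 (mod 8), (2/45) = -1.
Reciprocity: 17 ≡ 1 and 45 ≡ 1 (mod 4), so (17/45) = +(45/17).
Reduce top mod 17: now compute (11/17).
Reciprocity: 11 ≡ 3 and 17 ≡ 1 (mod 4), so (11/17) = +(17/11).
Reduce top mod 11: now compute (6/11).
Pull out 2: since 11 ≡ 3 (mod 8), (2/11) = -1.
Reciprocity: 3 ≡ 3 and 11 ≡ 3 (mod 4), so (3/11) = −(11/3).
Reduce top mod 3: now compute (2/3).
Pull out 2: since 3 ≡ 3 (mod 8), (2/3) = -1.
Reached (1/3) = 1. Collecting the sign flips along the way, the symbol is -1.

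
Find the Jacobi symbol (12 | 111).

Pull out 2^2: since 111 ≡ 7 (mod 8), (2/111) = +1, so (2/111)^2 = +1.
Reciprocity: 3 ≡ 3 and 111 ≡ 3 (mod 4), so (3/111) = −(111/3).
Reduce top mod 3: now compute (0/3).
Top reduces to 0: gcd > 1, so the symbol is 0.

0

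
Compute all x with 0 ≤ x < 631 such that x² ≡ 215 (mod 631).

Since 631 ≡ 3 (mod 4), a square root of 215 is 215^((631+1)/4) = 215^158 mod 631.
Repeated squaring: 215^2≡162, 215^4≡373, 215^8≡309, 215^16≡200, 215^32≡247, 215^64≡433, 215^128≡82 (mod 631).
215^158 = 215^(128+16+8+4+2) ≡ 460 (mod 631).
Check: 460² = 211600 ≡ 215 (mod 631). The two roots are 171 and 460.

171, 460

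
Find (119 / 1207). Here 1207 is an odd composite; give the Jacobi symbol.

Reciprocity: 119 ≡ 3 and 1207 ≡ 3 (mod 4), so (119/1207) = −(1207/119).
Reduce top mod 119: now compute (17/119).
Reciprocity: 17 ≡ 1 and 119 ≡ 3 (mod 4), so (17/119) = +(119/17).
Reduce top mod 17: now compute (0/17).
Top reduces to 0: gcd > 1, so the symbol is 0.

0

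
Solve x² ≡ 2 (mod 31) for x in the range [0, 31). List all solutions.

Since 31 ≡ 3 (mod 4), a square root of 2 is 2^((31+1)/4) = 2^8 mod 31.
Repeated squaring: 2^2≡4, 2^4≡16, 2^8≡8 (mod 31).
2^8 = 2^(8) ≡ 8 (mod 31).
Check: 8² = 64 ≡ 2 (mod 31). The two roots are 8 and 23.

8, 23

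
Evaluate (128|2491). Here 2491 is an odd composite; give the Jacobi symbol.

Pull out 2^7: since 2491 ≡ 3 (mod 8), (2/2491) = -1, so (2/2491)^7 = -1.
Reached (1/2491) = 1. Collecting the sign flips along the way, the symbol is -1.

-1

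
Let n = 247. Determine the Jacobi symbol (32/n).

1

Pull out 2^5: since 247 ≡ 7 (mod 8), (2/247) = +1, so (2/247)^5 = +1.
Reached (1/247) = 1. Collecting the sign flips along the way, the symbol is +1.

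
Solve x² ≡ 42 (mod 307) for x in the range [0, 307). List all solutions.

137, 170

Since 307 ≡ 3 (mod 4), a square root of 42 is 42^((307+1)/4) = 42^77 mod 307.
Repeated squaring: 42^2≡229, 42^4≡251, 42^8≡66, 42^16≡58, 42^32≡294, 42^64≡169 (mod 307).
42^77 = 42^(64+8+4+1) ≡ 170 (mod 307).
Check: 170² = 28900 ≡ 42 (mod 307). The two roots are 137 and 170.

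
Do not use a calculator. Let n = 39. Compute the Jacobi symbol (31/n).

Reciprocity: 31 ≡ 3 and 39 ≡ 3 (mod 4), so (31/39) = −(39/31).
Reduce top mod 31: now compute (8/31).
Pull out 2^3: since 31 ≡ 7 (mod 8), (2/31) = +1, so (2/31)^3 = +1.
Reached (1/31) = 1. Collecting the sign flips along the way, the symbol is -1.

-1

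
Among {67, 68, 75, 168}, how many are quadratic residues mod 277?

2

(67/277) = +1 → QR.
(68/277) = -1 → non-residue.
(75/277) = +1 → QR.
(168/277) = -1 → non-residue.
Total quadratic residues among the 4: 2.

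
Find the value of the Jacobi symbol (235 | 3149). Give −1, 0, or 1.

Reciprocity: 235 ≡ 3 and 3149 ≡ 1 (mod 4), so (235/3149) = +(3149/235).
Reduce top mod 235: now compute (94/235).
Pull out 2: since 235 ≡ 3 (mod 8), (2/235) = -1.
Reciprocity: 47 ≡ 3 and 235 ≡ 3 (mod 4), so (47/235) = −(235/47).
Reduce top mod 47: now compute (0/47).
Top reduces to 0: gcd > 1, so the symbol is 0.

0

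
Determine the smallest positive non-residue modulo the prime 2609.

(2/2609) = +1, so 2 is a residue.
(3/2609) = −1, so 3 is the smallest positive non-residue mod 2609.

3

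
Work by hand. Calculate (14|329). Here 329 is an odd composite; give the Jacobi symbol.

Pull out 2: since 329 ≡ 1 (mod 8), (2/329) = +1.
Reciprocity: 7 ≡ 3 and 329 ≡ 1 (mod 4), so (7/329) = +(329/7).
Reduce top mod 7: now compute (0/7).
Top reduces to 0: gcd > 1, so the symbol is 0.

0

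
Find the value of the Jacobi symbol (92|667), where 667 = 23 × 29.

Pull out 2^2: since 667 ≡ 3 (mod 8), (2/667) = -1, so (2/667)^2 = +1.
Reciprocity: 23 ≡ 3 and 667 ≡ 3 (mod 4), so (23/667) = −(667/23).
Reduce top mod 23: now compute (0/23).
Top reduces to 0: gcd > 1, so the symbol is 0.

0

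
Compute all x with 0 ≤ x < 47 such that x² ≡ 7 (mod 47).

17, 30

Since 47 ≡ 3 (mod 4), a square root of 7 is 7^((47+1)/4) = 7^12 mod 47.
Repeated squaring: 7^2≡2, 7^4≡4, 7^8≡16 (mod 47).
7^12 = 7^(8+4) ≡ 17 (mod 47).
Check: 17² = 289 ≡ 7 (mod 47). The two roots are 17 and 30.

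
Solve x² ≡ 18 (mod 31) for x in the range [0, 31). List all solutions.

7, 24

Since 31 ≡ 3 (mod 4), a square root of 18 is 18^((31+1)/4) = 18^8 mod 31.
Repeated squaring: 18^2≡14, 18^4≡10, 18^8≡7 (mod 31).
18^8 = 18^(8) ≡ 7 (mod 31).
Check: 7² = 49 ≡ 18 (mod 31). The two roots are 7 and 24.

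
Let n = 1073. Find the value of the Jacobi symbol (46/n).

Pull out 2: since 1073 ≡ 1 (mod 8), (2/1073) = +1.
Reciprocity: 23 ≡ 3 and 1073 ≡ 1 (mod 4), so (23/1073) = +(1073/23).
Reduce top mod 23: now compute (15/23).
Reciprocity: 15 ≡ 3 and 23 ≡ 3 (mod 4), so (15/23) = −(23/15).
Reduce top mod 15: now compute (8/15).
Pull out 2^3: since 15 ≡ 7 (mod 8), (2/15) = +1, so (2/15)^3 = +1.
Reached (1/15) = 1. Collecting the sign flips along the way, the symbol is -1.

-1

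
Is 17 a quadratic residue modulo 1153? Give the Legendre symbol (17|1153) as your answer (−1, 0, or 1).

-1

Euler's criterion: (17/1153) ≡ 17^576 (mod 1153).
17^2 ≡ 289 (mod 1153)
17^4 ≡ 505 (mod 1153)
17^8 ≡ 212 (mod 1153)
17^16 ≡ 1130 (mod 1153)
17^32 ≡ 529 (mod 1153)
17^64 ≡ 815 (mod 1153)
17^128 ≡ 97 (mod 1153)
17^256 ≡ 185 (mod 1153)
17^512 ≡ 788 (mod 1153)
17^576 = 17^(512+64) ≡ 1152 (mod 1153).
Result is 1152 ≡ −1, so (17/1153) = −1.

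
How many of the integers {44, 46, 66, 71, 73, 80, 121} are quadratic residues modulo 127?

4

(44/127) = +1 → QR.
(46/127) = -1 → non-residue.
(66/127) = -1 → non-residue.
(71/127) = +1 → QR.
(73/127) = +1 → QR.
(80/127) = -1 → non-residue.
(121/127) = +1 → QR.
Total quadratic residues among the 7: 4.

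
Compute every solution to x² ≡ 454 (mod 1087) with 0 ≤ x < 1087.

530, 557

Since 1087 ≡ 3 (mod 4), a square root of 454 is 454^((1087+1)/4) = 454^272 mod 1087.
Repeated squaring: 454^2≡673, 454^4≡737, 454^8≡756, 454^16≡861, 454^32≡1074, 454^64≡169, 454^128≡299, 454^256≡267 (mod 1087).
454^272 = 454^(256+16) ≡ 530 (mod 1087).
Check: 530² = 280900 ≡ 454 (mod 1087). The two roots are 530 and 557.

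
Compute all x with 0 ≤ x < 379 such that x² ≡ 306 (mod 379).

Since 379 ≡ 3 (mod 4), a square root of 306 is 306^((379+1)/4) = 306^95 mod 379.
Repeated squaring: 306^2≡23, 306^4≡150, 306^8≡139, 306^16≡371, 306^32≡64, 306^64≡306 (mod 379).
306^95 = 306^(64+16+8+4+2+1) ≡ 64 (mod 379).
Check: 64² = 4096 ≡ 306 (mod 379). The two roots are 64 and 315.

64, 315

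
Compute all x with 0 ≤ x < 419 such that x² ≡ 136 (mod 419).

107, 312

Since 419 ≡ 3 (mod 4), a square root of 136 is 136^((419+1)/4) = 136^105 mod 419.
Repeated squaring: 136^2≡60, 136^4≡248, 136^8≡330, 136^16≡379, 136^32≡343, 136^64≡329 (mod 419).
136^105 = 136^(64+32+8+1) ≡ 107 (mod 419).
Check: 107² = 11449 ≡ 136 (mod 419). The two roots are 107 and 312.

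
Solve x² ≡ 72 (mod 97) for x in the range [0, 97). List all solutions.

97 ≡ 1 (mod 4), so we find a root by search.
Trying successive values, 13² = 169 ≡ 72 (mod 97). The other root is 97 − 13 = 84.

13, 84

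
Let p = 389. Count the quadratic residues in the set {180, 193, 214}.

3

(180/389) = +1 → QR.
(193/389) = +1 → QR.
(214/389) = +1 → QR.
Total quadratic residues among the 3: 3.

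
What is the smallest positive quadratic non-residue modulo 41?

(2/41) = +1, so 2 is a residue.
(3/41) = −1, so 3 is the smallest positive non-residue mod 41.

3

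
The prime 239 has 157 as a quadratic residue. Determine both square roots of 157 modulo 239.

55, 184

Since 239 ≡ 3 (mod 4), a square root of 157 is 157^((239+1)/4) = 157^60 mod 239.
Repeated squaring: 157^2≡32, 157^4≡68, 157^8≡83, 157^16≡197, 157^32≡91 (mod 239).
157^60 = 157^(32+16+8+4) ≡ 55 (mod 239).
Check: 55² = 3025 ≡ 157 (mod 239). The two roots are 55 and 184.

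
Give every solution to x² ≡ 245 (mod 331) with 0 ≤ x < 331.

24, 307

Since 331 ≡ 3 (mod 4), a square root of 245 is 245^((331+1)/4) = 245^83 mod 331.
Repeated squaring: 245^2≡114, 245^4≡87, 245^8≡287, 245^16≡281, 245^32≡183, 245^64≡58 (mod 331).
245^83 = 245^(64+16+2+1) ≡ 24 (mod 331).
Check: 24² = 576 ≡ 245 (mod 331). The two roots are 24 and 307.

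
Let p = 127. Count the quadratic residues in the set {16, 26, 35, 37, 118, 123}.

4

(16/127) = +1 → QR.
(26/127) = +1 → QR.
(35/127) = +1 → QR.
(37/127) = +1 → QR.
(118/127) = -1 → non-residue.
(123/127) = -1 → non-residue.
Total quadratic residues among the 6: 4.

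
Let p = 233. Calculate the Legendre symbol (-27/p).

Euler's criterion: (-27/233) ≡ 206^116 (mod 233).
206^2 ≡ 30 (mod 233)
206^4 ≡ 201 (mod 233)
206^8 ≡ 92 (mod 233)
206^16 ≡ 76 (mod 233)
206^32 ≡ 184 (mod 233)
206^64 ≡ 71 (mod 233)
206^116 = 206^(64+32+16+4) ≡ 232 (mod 233).
Result is 232 ≡ −1, so (-27/233) = −1.

-1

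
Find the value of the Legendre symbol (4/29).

1

Euler's criterion: (4/29) ≡ 4^14 (mod 29).
4^2 ≡ 16 (mod 29)
4^4 ≡ 24 (mod 29)
4^8 ≡ 25 (mod 29)
4^14 = 4^(8+4+2) ≡ 1 (mod 29).
Result is 1, so (4/29) = 1.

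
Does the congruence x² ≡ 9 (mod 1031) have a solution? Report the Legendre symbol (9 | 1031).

1

Reciprocity: 9 ≡ 1 and 1031 ≡ 3 (mod 4), so (9/1031) = +(1031/9).
Reduce top mod 9: now compute (5/9).
Reciprocity: 5 ≡ 1 and 9 ≡ 1 (mod 4), so (5/9) = +(9/5).
Reduce top mod 5: now compute (4/5).
Pull out 2^2: since 5 ≡ 5 (mod 8), (2/5) = -1, so (2/5)^2 = +1.
Reached (1/5) = 1. Collecting the sign flips along the way, the symbol is +1.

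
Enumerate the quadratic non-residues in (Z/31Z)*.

3, 6, 11, 12, 13, 15, 17, 21, 22, 23, 24, 26, 27, 29, 30

Square k = 1,…,15 (k and 31−k give the same square):
1²=1, 2²=4, 3²=9, 4²=16, 5²=25, 6²≡5, 7²≡18, 8²≡2, 9²≡19, 10²≡7, 11²≡28, 12²≡20, 13²≡14, 14²≡10, 15²≡8 (mod 31).
The residues are {1, 2, 4, 5, 7, 8, 9, 10, 14, 16, 18, 19, 20, 25, 28}; the non-residues are the remaining 15 nonzero classes.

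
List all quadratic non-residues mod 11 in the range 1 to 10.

2 6 7 8 10

Square k = 1,…,5 (k and 11−k give the same square):
1²=1, 2²=4, 3²=9, 4²≡5, 5²≡3 (mod 11).
The residues are {1, 3, 4, 5, 9}; the non-residues are the remaining 5 nonzero classes.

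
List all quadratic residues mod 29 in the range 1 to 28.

1, 4, 5, 6, 7, 9, 13, 16, 20, 22, 23, 24, 25, 28

Square k = 1,…,14 (k and 29−k give the same square):
1²=1, 2²=4, 3²=9, 4²=16, 5²=25, 6²≡7, 7²≡20, 8²≡6, 9²≡23, 10²≡13, 11²≡5, 12²≡28, 13²≡24, 14²≡22 (mod 29).
So the quadratic residues mod 29 are {1, 4, 5, 6, 7, 9, 13, 16, 20, 22, 23, 24, 25, 28}.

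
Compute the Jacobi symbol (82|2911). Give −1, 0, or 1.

0

Pull out 2: since 2911 ≡ 7 (mod 8), (2/2911) = +1.
Reciprocity: 41 ≡ 1 and 2911 ≡ 3 (mod 4), so (41/2911) = +(2911/41).
Reduce top mod 41: now compute (0/41).
Top reduces to 0: gcd > 1, so the symbol is 0.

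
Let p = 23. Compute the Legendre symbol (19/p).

-1

Euler's criterion: (19/23) ≡ 19^11 (mod 23).
19^2 ≡ 16 (mod 23)
19^4 ≡ 3 (mod 23)
19^8 ≡ 9 (mod 23)
19^11 = 19^(8+2+1) ≡ 22 (mod 23).
Result is 22 ≡ −1, so (19/23) = −1.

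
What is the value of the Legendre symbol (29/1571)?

1

Reciprocity: 29 ≡ 1 and 1571 ≡ 3 (mod 4), so (29/1571) = +(1571/29).
Reduce top mod 29: now compute (5/29).
Reciprocity: 5 ≡ 1 and 29 ≡ 1 (mod 4), so (5/29) = +(29/5).
Reduce top mod 5: now compute (4/5).
Pull out 2^2: since 5 ≡ 5 (mod 8), (2/5) = -1, so (2/5)^2 = +1.
Reached (1/5) = 1. Collecting the sign flips along the way, the symbol is +1.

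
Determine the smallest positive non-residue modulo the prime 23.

5

(2/23) = +1, so 2 is a residue.
(3/23) = +1, so 3 is a residue.
(4/23) = +1, so 4 is a residue.
(5/23) = −1, so 5 is the smallest positive non-residue mod 23.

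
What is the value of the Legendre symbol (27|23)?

Euler's criterion: (27/23) ≡ 4^11 (mod 23).
4^2 ≡ 16 (mod 23)
4^4 ≡ 3 (mod 23)
4^8 ≡ 9 (mod 23)
4^11 = 4^(8+2+1) ≡ 1 (mod 23).
Result is 1, so (27/23) = 1.

1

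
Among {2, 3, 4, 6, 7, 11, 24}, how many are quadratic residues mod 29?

4

(2/29) = -1 → non-residue.
(3/29) = -1 → non-residue.
(4/29) = +1 → QR.
(6/29) = +1 → QR.
(7/29) = +1 → QR.
(11/29) = -1 → non-residue.
(24/29) = +1 → QR.
Total quadratic residues among the 7: 4.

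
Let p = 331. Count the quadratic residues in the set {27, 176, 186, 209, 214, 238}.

3

(27/331) = -1 → non-residue.
(176/331) = -1 → non-residue.
(186/331) = +1 → QR.
(209/331) = -1 → non-residue.
(214/331) = +1 → QR.
(238/331) = +1 → QR.
Total quadratic residues among the 6: 3.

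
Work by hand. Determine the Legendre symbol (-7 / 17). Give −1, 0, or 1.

First reduce: -7 ≡ 10 (mod 17).
Pull out 2: since 17 ≡ 1 (mod 8), (2/17) = +1.
Reciprocity: 5 ≡ 1 and 17 ≡ 1 (mod 4), so (5/17) = +(17/5).
Reduce top mod 5: now compute (2/5).
Pull out 2: since 5 ≡ 5 (mod 8), (2/5) = -1.
Reached (1/5) = 1. Collecting the sign flips along the way, the symbol is -1.

-1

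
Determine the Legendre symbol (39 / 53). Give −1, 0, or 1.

-1

Reciprocity: 39 ≡ 3 and 53 ≡ 1 (mod 4), so (39/53) = +(53/39).
Reduce top mod 39: now compute (14/39).
Pull out 2: since 39 ≡ 7 (mod 8), (2/39) = +1.
Reciprocity: 7 ≡ 3 and 39 ≡ 3 (mod 4), so (7/39) = −(39/7).
Reduce top mod 7: now compute (4/7).
Pull out 2^2: since 7 ≡ 7 (mod 8), (2/7) = +1, so (2/7)^2 = +1.
Reached (1/7) = 1. Collecting the sign flips along the way, the symbol is -1.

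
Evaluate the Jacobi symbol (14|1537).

Pull out 2: since 1537 ≡ 1 (mod 8), (2/1537) = +1.
Reciprocity: 7 ≡ 3 and 1537 ≡ 1 (mod 4), so (7/1537) = +(1537/7).
Reduce top mod 7: now compute (4/7).
Pull out 2^2: since 7 ≡ 7 (mod 8), (2/7) = +1, so (2/7)^2 = +1.
Reached (1/7) = 1. Collecting the sign flips along the way, the symbol is +1.

1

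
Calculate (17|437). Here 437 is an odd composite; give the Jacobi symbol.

-1

Reciprocity: 17 ≡ 1 and 437 ≡ 1 (mod 4), so (17/437) = +(437/17).
Reduce top mod 17: now compute (12/17).
Pull out 2^2: since 17 ≡ 1 (mod 8), (2/17) = +1, so (2/17)^2 = +1.
Reciprocity: 3 ≡ 3 and 17 ≡ 1 (mod 4), so (3/17) = +(17/3).
Reduce top mod 3: now compute (2/3).
Pull out 2: since 3 ≡ 3 (mod 8), (2/3) = -1.
Reached (1/3) = 1. Collecting the sign flips along the way, the symbol is -1.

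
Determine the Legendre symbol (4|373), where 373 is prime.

Pull out 2^2: since 373 ≡ 5 (mod 8), (2/373) = -1, so (2/373)^2 = +1.
Reached (1/373) = 1. Collecting the sign flips along the way, the symbol is +1.

1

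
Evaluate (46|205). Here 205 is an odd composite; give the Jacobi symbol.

1

Pull out 2: since 205 ≡ 5 (mod 8), (2/205) = -1.
Reciprocity: 23 ≡ 3 and 205 ≡ 1 (mod 4), so (23/205) = +(205/23).
Reduce top mod 23: now compute (21/23).
Reciprocity: 21 ≡ 1 and 23 ≡ 3 (mod 4), so (21/23) = +(23/21).
Reduce top mod 21: now compute (2/21).
Pull out 2: since 21 ≡ 5 (mod 8), (2/21) = -1.
Reached (1/21) = 1. Collecting the sign flips along the way, the symbol is +1.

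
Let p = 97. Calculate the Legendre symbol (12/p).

Euler's criterion: (12/97) ≡ 12^48 (mod 97).
12^2 ≡ 47 (mod 97)
12^4 ≡ 75 (mod 97)
12^8 ≡ 96 (mod 97)
12^16 ≡ 1 (mod 97)
12^32 ≡ 1 (mod 97)
12^48 = 12^(32+16) ≡ 1 (mod 97).
Result is 1, so (12/97) = 1.

1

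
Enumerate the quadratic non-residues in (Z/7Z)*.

Square k = 1,…,3 (k and 7−k give the same square):
1²=1, 2²=4, 3²≡2 (mod 7).
The residues are {1, 2, 4}; the non-residues are the remaining 3 nonzero classes.

3 5 6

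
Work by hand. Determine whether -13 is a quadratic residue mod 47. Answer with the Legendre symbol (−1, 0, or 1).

Euler's criterion: (-13/47) ≡ 34^23 (mod 47).
34^2 ≡ 28 (mod 47)
34^4 ≡ 32 (mod 47)
34^8 ≡ 37 (mod 47)
34^16 ≡ 6 (mod 47)
34^23 = 34^(16+4+2+1) ≡ 1 (mod 47).
Result is 1, so (-13/47) = 1.

1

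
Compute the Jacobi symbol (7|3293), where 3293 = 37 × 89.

Reciprocity: 7 ≡ 3 and 3293 ≡ 1 (mod 4), so (7/3293) = +(3293/7).
Reduce top mod 7: now compute (3/7).
Reciprocity: 3 ≡ 3 and 7 ≡ 3 (mod 4), so (3/7) = −(7/3).
Reduce top mod 3: now compute (1/3).
Reached (1/3) = 1. Collecting the sign flips along the way, the symbol is -1.

-1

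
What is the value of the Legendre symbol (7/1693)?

-1

Reciprocity: 7 ≡ 3 and 1693 ≡ 1 (mod 4), so (7/1693) = +(1693/7).
Reduce top mod 7: now compute (6/7).
Pull out 2: since 7 ≡ 7 (mod 8), (2/7) = +1.
Reciprocity: 3 ≡ 3 and 7 ≡ 3 (mod 4), so (3/7) = −(7/3).
Reduce top mod 3: now compute (1/3).
Reached (1/3) = 1. Collecting the sign flips along the way, the symbol is -1.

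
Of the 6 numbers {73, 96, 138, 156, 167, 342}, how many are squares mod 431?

3

(73/431) = -1 → non-residue.
(96/431) = +1 → QR.
(138/431) = +1 → QR.
(156/431) = -1 → non-residue.
(167/431) = -1 → non-residue.
(342/431) = +1 → QR.
Total quadratic residues among the 6: 3.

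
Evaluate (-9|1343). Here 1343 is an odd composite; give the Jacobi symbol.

-1

First reduce: -9 ≡ 1334 (mod 1343).
Pull out 2: since 1343 ≡ 7 (mod 8), (2/1343) = +1.
Reciprocity: 667 ≡ 3 and 1343 ≡ 3 (mod 4), so (667/1343) = −(1343/667).
Reduce top mod 667: now compute (9/667).
Reciprocity: 9 ≡ 1 and 667 ≡ 3 (mod 4), so (9/667) = +(667/9).
Reduce top mod 9: now compute (1/9).
Reached (1/9) = 1. Collecting the sign flips along the way, the symbol is -1.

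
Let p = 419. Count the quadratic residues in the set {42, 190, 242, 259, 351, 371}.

(42/419) = -1 → non-residue.
(190/419) = +1 → QR.
(242/419) = -1 → non-residue.
(259/419) = +1 → QR.
(351/419) = +1 → QR.
(371/419) = -1 → non-residue.
Total quadratic residues among the 6: 3.

3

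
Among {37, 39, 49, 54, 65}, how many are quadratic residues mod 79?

(37/79) = -1 → non-residue.
(39/79) = -1 → non-residue.
(49/79) = +1 → QR.
(54/79) = -1 → non-residue.
(65/79) = +1 → QR.
Total quadratic residues among the 5: 2.

2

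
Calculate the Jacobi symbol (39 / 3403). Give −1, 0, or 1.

-1

Reciprocity: 39 ≡ 3 and 3403 ≡ 3 (mod 4), so (39/3403) = −(3403/39).
Reduce top mod 39: now compute (10/39).
Pull out 2: since 39 ≡ 7 (mod 8), (2/39) = +1.
Reciprocity: 5 ≡ 1 and 39 ≡ 3 (mod 4), so (5/39) = +(39/5).
Reduce top mod 5: now compute (4/5).
Pull out 2^2: since 5 ≡ 5 (mod 8), (2/5) = -1, so (2/5)^2 = +1.
Reached (1/5) = 1. Collecting the sign flips along the way, the symbol is -1.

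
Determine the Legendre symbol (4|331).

Pull out 2^2: since 331 ≡ 3 (mod 8), (2/331) = -1, so (2/331)^2 = +1.
Reached (1/331) = 1. Collecting the sign flips along the way, the symbol is +1.

1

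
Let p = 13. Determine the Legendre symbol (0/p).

Top reduces to 0: gcd > 1, so the symbol is 0.

0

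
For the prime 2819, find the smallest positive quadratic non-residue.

(2/2819) = −1, so 2 is the smallest positive non-residue mod 2819.

2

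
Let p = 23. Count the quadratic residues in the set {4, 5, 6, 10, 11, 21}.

(4/23) = +1 → QR.
(5/23) = -1 → non-residue.
(6/23) = +1 → QR.
(10/23) = -1 → non-residue.
(11/23) = -1 → non-residue.
(21/23) = -1 → non-residue.
Total quadratic residues among the 6: 2.

2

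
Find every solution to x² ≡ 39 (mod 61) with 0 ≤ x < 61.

61 ≡ 1 (mod 4), so we find a root by search.
Trying successive values, 10² = 100 ≡ 39 (mod 61). The other root is 61 − 10 = 51.

10, 51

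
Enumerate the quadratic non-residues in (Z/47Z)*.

5, 10, 11, 13, 15, 19, 20, 22, 23, 26, 29, 30, 31, 33, 35, 38, 39, 40, 41, 43, 44, 45, 46

Square k = 1,…,23 (k and 47−k give the same square):
1²=1, 2²=4, 3²=9, 4²=16, 5²=25, 6²=36, 7²≡2, 8²≡17, 9²≡34, 10²≡6, 11²≡27, 12²≡3, 13²≡28, 14²≡8, 15²≡37, 16²≡21, 17²≡7, 18²≡42, 19²≡32, 20²≡24, 21²≡18, 22²≡14, 23²≡12 (mod 47).
The residues are {1, 2, 3, 4, 6, 7, 8, 9, 12, 14, 16, 17, 18, 21, 24, 25, 27, 28, 32, 34, 36, 37, 42}; the non-residues are the remaining 23 nonzero classes.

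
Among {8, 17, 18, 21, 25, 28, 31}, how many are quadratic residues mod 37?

(8/37) = -1 → non-residue.
(17/37) = -1 → non-residue.
(18/37) = -1 → non-residue.
(21/37) = +1 → QR.
(25/37) = +1 → QR.
(28/37) = +1 → QR.
(31/37) = -1 → non-residue.
Total quadratic residues among the 7: 3.

3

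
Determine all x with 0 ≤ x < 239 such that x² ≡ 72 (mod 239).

Since 239 ≡ 3 (mod 4), a square root of 72 is 72^((239+1)/4) = 72^60 mod 239.
Repeated squaring: 72^2≡165, 72^4≡218, 72^8≡202, 72^16≡174, 72^32≡162 (mod 239).
72^60 = 72^(32+16+8+4) ≡ 116 (mod 239).
Check: 116² = 13456 ≡ 72 (mod 239). The two roots are 116 and 123.

116, 123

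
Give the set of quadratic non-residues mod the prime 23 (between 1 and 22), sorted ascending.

5,7,10,11,14,15,17,19,20,21,22

Square k = 1,…,11 (k and 23−k give the same square):
1²=1, 2²=4, 3²=9, 4²=16, 5²≡2, 6²≡13, 7²≡3, 8²≡18, 9²≡12, 10²≡8, 11²≡6 (mod 23).
The residues are {1, 2, 3, 4, 6, 8, 9, 12, 13, 16, 18}; the non-residues are the remaining 11 nonzero classes.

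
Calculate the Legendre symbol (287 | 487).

Reciprocity: 287 ≡ 3 and 487 ≡ 3 (mod 4), so (287/487) = −(487/287).
Reduce top mod 287: now compute (200/287).
Pull out 2^3: since 287 ≡ 7 (mod 8), (2/287) = +1, so (2/287)^3 = +1.
Reciprocity: 25 ≡ 1 and 287 ≡ 3 (mod 4), so (25/287) = +(287/25).
Reduce top mod 25: now compute (12/25).
Pull out 2^2: since 25 ≡ 1 (mod 8), (2/25) = +1, so (2/25)^2 = +1.
Reciprocity: 3 ≡ 3 and 25 ≡ 1 (mod 4), so (3/25) = +(25/3).
Reduce top mod 3: now compute (1/3).
Reached (1/3) = 1. Collecting the sign flips along the way, the symbol is -1.

-1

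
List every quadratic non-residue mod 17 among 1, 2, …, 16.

3, 5, 6, 7, 10, 11, 12, 14

Square k = 1,…,8 (k and 17−k give the same square):
1²=1, 2²=4, 3²=9, 4²=16, 5²≡8, 6²≡2, 7²≡15, 8²≡13 (mod 17).
The residues are {1, 2, 4, 8, 9, 13, 15, 16}; the non-residues are the remaining 8 nonzero classes.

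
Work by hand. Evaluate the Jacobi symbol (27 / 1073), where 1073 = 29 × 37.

Reciprocity: 27 ≡ 3 and 1073 ≡ 1 (mod 4), so (27/1073) = +(1073/27).
Reduce top mod 27: now compute (20/27).
Pull out 2^2: since 27 ≡ 3 (mod 8), (2/27) = -1, so (2/27)^2 = +1.
Reciprocity: 5 ≡ 1 and 27 ≡ 3 (mod 4), so (5/27) = +(27/5).
Reduce top mod 5: now compute (2/5).
Pull out 2: since 5 ≡ 5 (mod 8), (2/5) = -1.
Reached (1/5) = 1. Collecting the sign flips along the way, the symbol is -1.

-1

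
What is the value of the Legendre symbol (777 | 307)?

Euler's criterion: (777/307) ≡ 163^153 (mod 307).
163^2 ≡ 167 (mod 307)
163^4 ≡ 259 (mod 307)
163^8 ≡ 155 (mod 307)
163^16 ≡ 79 (mod 307)
163^32 ≡ 101 (mod 307)
163^64 ≡ 70 (mod 307)
163^128 ≡ 295 (mod 307)
163^153 = 163^(128+16+8+1) ≡ 306 (mod 307).
Result is 306 ≡ −1, so (777/307) = −1.

-1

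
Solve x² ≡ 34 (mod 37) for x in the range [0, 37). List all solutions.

16, 21

37 ≡ 1 (mod 4), so we find a root by search.
Trying successive values, 16² = 256 ≡ 34 (mod 37). The other root is 37 − 16 = 21.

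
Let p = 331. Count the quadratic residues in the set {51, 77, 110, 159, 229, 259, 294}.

4

(51/331) = -1 → non-residue.
(77/331) = +1 → QR.
(110/331) = +1 → QR.
(159/331) = -1 → non-residue.
(229/331) = -1 → non-residue.
(259/331) = +1 → QR.
(294/331) = +1 → QR.
Total quadratic residues among the 7: 4.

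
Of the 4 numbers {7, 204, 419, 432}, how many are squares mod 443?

(7/443) = -1 → non-residue.
(204/443) = +1 → QR.
(419/443) = +1 → QR.
(432/443) = +1 → QR.
Total quadratic residues among the 4: 3.

3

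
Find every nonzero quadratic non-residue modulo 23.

Square k = 1,…,11 (k and 23−k give the same square):
1²=1, 2²=4, 3²=9, 4²=16, 5²≡2, 6²≡13, 7²≡3, 8²≡18, 9²≡12, 10²≡8, 11²≡6 (mod 23).
The residues are {1, 2, 3, 4, 6, 8, 9, 12, 13, 16, 18}; the non-residues are the remaining 11 nonzero classes.

5, 7, 10, 11, 14, 15, 17, 19, 20, 21, 22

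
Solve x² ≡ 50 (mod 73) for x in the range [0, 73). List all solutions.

73 ≡ 1 (mod 4), so we find a root by search.
Trying successive values, 14² = 196 ≡ 50 (mod 73). The other root is 73 − 14 = 59.

14, 59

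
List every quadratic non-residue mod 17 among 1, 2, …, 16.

3 5 6 7 10 11 12 14

Square k = 1,…,8 (k and 17−k give the same square):
1²=1, 2²=4, 3²=9, 4²=16, 5²≡8, 6²≡2, 7²≡15, 8²≡13 (mod 17).
The residues are {1, 2, 4, 8, 9, 13, 15, 16}; the non-residues are the remaining 8 nonzero classes.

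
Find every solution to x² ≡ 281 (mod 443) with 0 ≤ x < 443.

189, 254

Since 443 ≡ 3 (mod 4), a square root of 281 is 281^((443+1)/4) = 281^111 mod 443.
Repeated squaring: 281^2≡107, 281^4≡374, 281^8≡331, 281^16≡140, 281^32≡108, 281^64≡146 (mod 443).
281^111 = 281^(64+32+8+4+2+1) ≡ 254 (mod 443).
Check: 254² = 64516 ≡ 281 (mod 443). The two roots are 189 and 254.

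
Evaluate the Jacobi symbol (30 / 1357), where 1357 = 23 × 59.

Pull out 2: since 1357 ≡ 5 (mod 8), (2/1357) = -1.
Reciprocity: 15 ≡ 3 and 1357 ≡ 1 (mod 4), so (15/1357) = +(1357/15).
Reduce top mod 15: now compute (7/15).
Reciprocity: 7 ≡ 3 and 15 ≡ 3 (mod 4), so (7/15) = −(15/7).
Reduce top mod 7: now compute (1/7).
Reached (1/7) = 1. Collecting the sign flips along the way, the symbol is +1.

1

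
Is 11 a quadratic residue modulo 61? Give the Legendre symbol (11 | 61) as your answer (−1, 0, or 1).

-1

Euler's criterion: (11/61) ≡ 11^30 (mod 61).
11^2 ≡ 60 (mod 61)
11^4 ≡ 1 (mod 61)
11^8 ≡ 1 (mod 61)
11^16 ≡ 1 (mod 61)
11^30 = 11^(16+8+4+2) ≡ 60 (mod 61).
Result is 60 ≡ −1, so (11/61) = −1.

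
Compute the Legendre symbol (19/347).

-1

Reciprocity: 19 ≡ 3 and 347 ≡ 3 (mod 4), so (19/347) = −(347/19).
Reduce top mod 19: now compute (5/19).
Reciprocity: 5 ≡ 1 and 19 ≡ 3 (mod 4), so (5/19) = +(19/5).
Reduce top mod 5: now compute (4/5).
Pull out 2^2: since 5 ≡ 5 (mod 8), (2/5) = -1, so (2/5)^2 = +1.
Reached (1/5) = 1. Collecting the sign flips along the way, the symbol is -1.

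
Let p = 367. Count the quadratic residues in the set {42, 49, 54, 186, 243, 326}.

1

(42/367) = -1 → non-residue.
(49/367) = +1 → QR.
(54/367) = -1 → non-residue.
(186/367) = -1 → non-residue.
(243/367) = -1 → non-residue.
(326/367) = -1 → non-residue.
Total quadratic residues among the 6: 1.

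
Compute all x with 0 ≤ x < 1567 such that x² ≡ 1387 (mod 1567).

250, 1317

Since 1567 ≡ 3 (mod 4), a square root of 1387 is 1387^((1567+1)/4) = 1387^392 mod 1567.
Repeated squaring: 1387^2≡1060, 1387^4≡61, 1387^8≡587, 1387^16≡1396, 1387^32≡1035, 1387^64≡964, 1387^128≡65, 1387^256≡1091 (mod 1567).
1387^392 = 1387^(256+128+8) ≡ 1317 (mod 1567).
Check: 1317² = 1734489 ≡ 1387 (mod 1567). The two roots are 250 and 1317.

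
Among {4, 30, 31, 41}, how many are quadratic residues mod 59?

(4/59) = +1 → QR.
(30/59) = -1 → non-residue.
(31/59) = -1 → non-residue.
(41/59) = +1 → QR.
Total quadratic residues among the 4: 2.

2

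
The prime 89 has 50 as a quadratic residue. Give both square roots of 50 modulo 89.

36, 53

89 ≡ 1 (mod 4), so we find a root by search.
Trying successive values, 36² = 1296 ≡ 50 (mod 89). The other root is 89 − 36 = 53.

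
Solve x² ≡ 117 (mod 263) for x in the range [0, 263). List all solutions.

88, 175

Since 263 ≡ 3 (mod 4), a square root of 117 is 117^((263+1)/4) = 117^66 mod 263.
Repeated squaring: 117^2≡13, 117^4≡169, 117^8≡157, 117^16≡190, 117^32≡69, 117^64≡27 (mod 263).
117^66 = 117^(64+2) ≡ 88 (mod 263).
Check: 88² = 7744 ≡ 117 (mod 263). The two roots are 88 and 175.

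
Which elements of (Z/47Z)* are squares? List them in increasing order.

1,2,3,4,6,7,8,9,12,14,16,17,18,21,24,25,27,28,32,34,36,37,42

Square k = 1,…,23 (k and 47−k give the same square):
1²=1, 2²=4, 3²=9, 4²=16, 5²=25, 6²=36, 7²≡2, 8²≡17, 9²≡34, 10²≡6, 11²≡27, 12²≡3, 13²≡28, 14²≡8, 15²≡37, 16²≡21, 17²≡7, 18²≡42, 19²≡32, 20²≡24, 21²≡18, 22²≡14, 23²≡12 (mod 47).
So the quadratic residues mod 47 are {1, 2, 3, 4, 6, 7, 8, 9, 12, 14, 16, 17, 18, 21, 24, 25, 27, 28, 32, 34, 36, 37, 42}.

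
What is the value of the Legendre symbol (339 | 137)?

1

First reduce: 339 ≡ 65 (mod 137).
Reciprocity: 65 ≡ 1 and 137 ≡ 1 (mod 4), so (65/137) = +(137/65).
Reduce top mod 65: now compute (7/65).
Reciprocity: 7 ≡ 3 and 65 ≡ 1 (mod 4), so (7/65) = +(65/7).
Reduce top mod 7: now compute (2/7).
Pull out 2: since 7 ≡ 7 (mod 8), (2/7) = +1.
Reached (1/7) = 1. Collecting the sign flips along the way, the symbol is +1.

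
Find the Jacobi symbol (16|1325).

Pull out 2^4: since 1325 ≡ 5 (mod 8), (2/1325) = -1, so (2/1325)^4 = +1.
Reached (1/1325) = 1. Collecting the sign flips along the way, the symbol is +1.

1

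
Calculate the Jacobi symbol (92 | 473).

1

Pull out 2^2: since 473 ≡ 1 (mod 8), (2/473) = +1, so (2/473)^2 = +1.
Reciprocity: 23 ≡ 3 and 473 ≡ 1 (mod 4), so (23/473) = +(473/23).
Reduce top mod 23: now compute (13/23).
Reciprocity: 13 ≡ 1 and 23 ≡ 3 (mod 4), so (13/23) = +(23/13).
Reduce top mod 13: now compute (10/13).
Pull out 2: since 13 ≡ 5 (mod 8), (2/13) = -1.
Reciprocity: 5 ≡ 1 and 13 ≡ 1 (mod 4), so (5/13) = +(13/5).
Reduce top mod 5: now compute (3/5).
Reciprocity: 3 ≡ 3 and 5 ≡ 1 (mod 4), so (3/5) = +(5/3).
Reduce top mod 3: now compute (2/3).
Pull out 2: since 3 ≡ 3 (mod 8), (2/3) = -1.
Reached (1/3) = 1. Collecting the sign flips along the way, the symbol is +1.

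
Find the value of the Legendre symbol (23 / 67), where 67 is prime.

Reciprocity: 23 ≡ 3 and 67 ≡ 3 (mod 4), so (23/67) = −(67/23).
Reduce top mod 23: now compute (21/23).
Reciprocity: 21 ≡ 1 and 23 ≡ 3 (mod 4), so (21/23) = +(23/21).
Reduce top mod 21: now compute (2/21).
Pull out 2: since 21 ≡ 5 (mod 8), (2/21) = -1.
Reached (1/21) = 1. Collecting the sign flips along the way, the symbol is +1.

1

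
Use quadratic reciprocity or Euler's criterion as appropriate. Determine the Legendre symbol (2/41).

1

Pull out 2: since 41 ≡ 1 (mod 8), (2/41) = +1.
Reached (1/41) = 1. Collecting the sign flips along the way, the symbol is +1.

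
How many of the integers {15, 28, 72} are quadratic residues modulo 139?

1

(15/139) = -1 → non-residue.
(28/139) = +1 → QR.
(72/139) = -1 → non-residue.
Total quadratic residues among the 3: 1.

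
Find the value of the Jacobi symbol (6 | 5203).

Pull out 2: since 5203 ≡ 3 (mod 8), (2/5203) = -1.
Reciprocity: 3 ≡ 3 and 5203 ≡ 3 (mod 4), so (3/5203) = −(5203/3).
Reduce top mod 3: now compute (1/3).
Reached (1/3) = 1. Collecting the sign flips along the way, the symbol is +1.

1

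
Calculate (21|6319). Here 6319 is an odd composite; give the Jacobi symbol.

-1

Reciprocity: 21 ≡ 1 and 6319 ≡ 3 (mod 4), so (21/6319) = +(6319/21).
Reduce top mod 21: now compute (19/21).
Reciprocity: 19 ≡ 3 and 21 ≡ 1 (mod 4), so (19/21) = +(21/19).
Reduce top mod 19: now compute (2/19).
Pull out 2: since 19 ≡ 3 (mod 8), (2/19) = -1.
Reached (1/19) = 1. Collecting the sign flips along the way, the symbol is -1.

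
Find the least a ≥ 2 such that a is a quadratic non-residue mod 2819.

2

(2/2819) = −1, so 2 is the smallest positive non-residue mod 2819.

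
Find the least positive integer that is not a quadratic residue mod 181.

2

(2/181) = −1, so 2 is the smallest positive non-residue mod 181.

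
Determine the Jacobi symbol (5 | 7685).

0

Reciprocity: 5 ≡ 1 and 7685 ≡ 1 (mod 4), so (5/7685) = +(7685/5).
Reduce top mod 5: now compute (0/5).
Top reduces to 0: gcd > 1, so the symbol is 0.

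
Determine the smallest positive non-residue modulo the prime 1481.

3

(2/1481) = +1, so 2 is a residue.
(3/1481) = −1, so 3 is the smallest positive non-residue mod 1481.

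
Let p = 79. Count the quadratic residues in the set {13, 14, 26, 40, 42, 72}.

(13/79) = +1 → QR.
(14/79) = -1 → non-residue.
(26/79) = +1 → QR.
(40/79) = +1 → QR.
(42/79) = +1 → QR.
(72/79) = +1 → QR.
Total quadratic residues among the 6: 5.

5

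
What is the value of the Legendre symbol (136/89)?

First reduce: 136 ≡ 47 (mod 89).
Reciprocity: 47 ≡ 3 and 89 ≡ 1 (mod 4), so (47/89) = +(89/47).
Reduce top mod 47: now compute (42/47).
Pull out 2: since 47 ≡ 7 (mod 8), (2/47) = +1.
Reciprocity: 21 ≡ 1 and 47 ≡ 3 (mod 4), so (21/47) = +(47/21).
Reduce top mod 21: now compute (5/21).
Reciprocity: 5 ≡ 1 and 21 ≡ 1 (mod 4), so (5/21) = +(21/5).
Reduce top mod 5: now compute (1/5).
Reached (1/5) = 1. Collecting the sign flips along the way, the symbol is +1.

1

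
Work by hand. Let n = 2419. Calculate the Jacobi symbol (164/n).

0

Pull out 2^2: since 2419 ≡ 3 (mod 8), (2/2419) = -1, so (2/2419)^2 = +1.
Reciprocity: 41 ≡ 1 and 2419 ≡ 3 (mod 4), so (41/2419) = +(2419/41).
Reduce top mod 41: now compute (0/41).
Top reduces to 0: gcd > 1, so the symbol is 0.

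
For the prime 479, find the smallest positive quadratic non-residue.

(2/479) = +1, so 2 is a residue.
(3/479) = +1, so 3 is a residue.
(4/479) = +1, so 4 is a residue.
(5/479) = +1, so 5 is a residue.
(6/479) = +1, so 6 is a residue.
(7/479) = +1, so 7 is a residue.
(8/479) = +1, so 8 is a residue.
(9/479) = +1, so 9 is a residue.
(10/479) = +1, so 10 is a residue.
(11/479) = +1, so 11 is a residue.
(12/479) = +1, so 12 is a residue.
(13/479) = −1, so 13 is the smallest positive non-residue mod 479.

13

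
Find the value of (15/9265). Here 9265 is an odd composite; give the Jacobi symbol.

Reciprocity: 15 ≡ 3 and 9265 ≡ 1 (mod 4), so (15/9265) = +(9265/15).
Reduce top mod 15: now compute (10/15).
Pull out 2: since 15 ≡ 7 (mod 8), (2/15) = +1.
Reciprocity: 5 ≡ 1 and 15 ≡ 3 (mod 4), so (5/15) = +(15/5).
Reduce top mod 5: now compute (0/5).
Top reduces to 0: gcd > 1, so the symbol is 0.

0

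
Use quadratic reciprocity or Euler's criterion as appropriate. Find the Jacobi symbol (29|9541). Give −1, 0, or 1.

0

Reciprocity: 29 ≡ 1 and 9541 ≡ 1 (mod 4), so (29/9541) = +(9541/29).
Reduce top mod 29: now compute (0/29).
Top reduces to 0: gcd > 1, so the symbol is 0.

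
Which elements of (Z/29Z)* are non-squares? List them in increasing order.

2,3,8,10,11,12,14,15,17,18,19,21,26,27

Square k = 1,…,14 (k and 29−k give the same square):
1²=1, 2²=4, 3²=9, 4²=16, 5²=25, 6²≡7, 7²≡20, 8²≡6, 9²≡23, 10²≡13, 11²≡5, 12²≡28, 13²≡24, 14²≡22 (mod 29).
The residues are {1, 4, 5, 6, 7, 9, 13, 16, 20, 22, 23, 24, 25, 28}; the non-residues are the remaining 14 nonzero classes.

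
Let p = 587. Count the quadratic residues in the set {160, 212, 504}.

(160/587) = +1 → QR.
(212/587) = +1 → QR.
(504/587) = -1 → non-residue.
Total quadratic residues among the 3: 2.

2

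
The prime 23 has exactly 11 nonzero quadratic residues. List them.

1,2,3,4,6,8,9,12,13,16,18

Square k = 1,…,11 (k and 23−k give the same square):
1²=1, 2²=4, 3²=9, 4²=16, 5²≡2, 6²≡13, 7²≡3, 8²≡18, 9²≡12, 10²≡8, 11²≡6 (mod 23).
So the quadratic residues mod 23 are {1, 2, 3, 4, 6, 8, 9, 12, 13, 16, 18}.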